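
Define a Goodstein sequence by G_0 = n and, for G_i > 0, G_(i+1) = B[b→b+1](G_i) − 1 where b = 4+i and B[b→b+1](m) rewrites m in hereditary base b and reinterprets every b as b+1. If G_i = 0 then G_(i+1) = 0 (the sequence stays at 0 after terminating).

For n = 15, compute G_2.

19

G_0 = 15. HB_4(15) = 3·4 + 3. Bump = 18. G_1 = 17.
G_1 = 17. HB_5(17) = 3·5 + 2. Bump = 20. G_2 = 19.
G_2 = 19. HB_6(19) = 3·6 + 1. Bump = 22. G_3 = 21.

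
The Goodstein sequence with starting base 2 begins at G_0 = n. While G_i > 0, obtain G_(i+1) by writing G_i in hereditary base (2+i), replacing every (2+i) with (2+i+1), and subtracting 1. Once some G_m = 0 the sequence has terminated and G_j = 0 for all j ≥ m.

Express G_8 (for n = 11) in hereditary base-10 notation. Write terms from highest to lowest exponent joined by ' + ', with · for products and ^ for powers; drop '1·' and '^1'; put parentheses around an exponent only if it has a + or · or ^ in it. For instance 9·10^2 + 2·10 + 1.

G_0=11  [base 2] 2^(2 + 1) + 2 + 1  →[2↦3]→  3^(3 + 1) + 3 + 1 = 85  −1 ⇒ G_1=84
G_1=84  [base 3] 3^(3 + 1) + 3  →[3↦4]→  4^(4 + 1) + 4 = 1028  −1 ⇒ G_2=1027
G_2=1027  [base 4] 4^(4 + 1) + 3  →[4↦5]→  5^(5 + 1) + 3 = 15628  −1 ⇒ G_3=15627
G_3=15627  [base 5] 5^(5 + 1) + 2  →[5↦6]→  6^(6 + 1) + 2 = 279938  −1 ⇒ G_4=279937
G_4=279937  [base 6] 6^(6 + 1) + 1  →[6↦7]→  7^(7 + 1) + 1 = 5764802  −1 ⇒ G_5=5764801
G_5=5764801  [base 7] 7^(7 + 1)  →[7↦8]→  8^(8 + 1) = 134217728  −1 ⇒ G_6=134217727
G_6=134217727  [base 8] 7·8^8 + 7·8^7 + 7·8^6 + 7·8^5 + 7·8^4 + 7·8^3 + 7·8^2 + 7·8 + 7  →[8↦9]→  7·9^9 + 7·9^7 + 7·9^6 + 7·9^5 + 7·9^4 + 7·9^3 + 7·9^2 + 7·9 + 7 = 2749609303  −1 ⇒ G_7=2749609302
G_7=2749609302  [base 9] 7·9^9 + 7·9^7 + 7·9^6 + 7·9^5 + 7·9^4 + 7·9^3 + 7·9^2 + 7·9 + 6  →[9↦10]→  7·10^10 + 7·10^7 + 7·10^6 + 7·10^5 + 7·10^4 + 7·10^3 + 7·10^2 + 7·10 + 6 = 70077777776  −1 ⇒ G_8=70077777775
G_8=70077777775  [base 10] 7·10^10 + 7·10^7 + 7·10^6 + 7·10^5 + 7·10^4 + 7·10^3 + 7·10^2 + 7·10 + 5  →[10↦11]→  7·11^11 + 7·11^7 + 7·11^6 + 7·11^5 + 7·11^4 + 7·11^3 + 7·11^2 + 7·11 + 5 = 1997331745491  −1 ⇒ G_9=1997331745490

7·10^10 + 7·10^7 + 7·10^6 + 7·10^5 + 7·10^4 + 7·10^3 + 7·10^2 + 7·10 + 5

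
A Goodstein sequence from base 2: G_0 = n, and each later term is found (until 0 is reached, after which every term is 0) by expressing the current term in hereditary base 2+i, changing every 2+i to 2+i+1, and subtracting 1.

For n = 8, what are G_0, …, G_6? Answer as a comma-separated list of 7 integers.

8, 80, 553, 6310, 93395, 1647195, 33554571

8 —HB2→ 2^(2 + 1) —bump→ 3^(3 + 1) = 81 —(−1)→ 80
80 —HB3→ 2·3^3 + 2·3^2 + 2·3 + 2 —bump→ 2·4^4 + 2·4^2 + 2·4 + 2 = 554 —(−1)→ 553
553 —HB4→ 2·4^4 + 2·4^2 + 2·4 + 1 —bump→ 2·5^5 + 2·5^2 + 2·5 + 1 = 6311 —(−1)→ 6310
6310 —HB5→ 2·5^5 + 2·5^2 + 2·5 —bump→ 2·6^6 + 2·6^2 + 2·6 = 93396 —(−1)→ 93395
93395 —HB6→ 2·6^6 + 2·6^2 + 6 + 5 —bump→ 2·7^7 + 2·7^2 + 7 + 5 = 1647196 —(−1)→ 1647195
1647195 —HB7→ 2·7^7 + 2·7^2 + 7 + 4 —bump→ 2·8^8 + 2·8^2 + 8 + 4 = 33554572 —(−1)→ 33554571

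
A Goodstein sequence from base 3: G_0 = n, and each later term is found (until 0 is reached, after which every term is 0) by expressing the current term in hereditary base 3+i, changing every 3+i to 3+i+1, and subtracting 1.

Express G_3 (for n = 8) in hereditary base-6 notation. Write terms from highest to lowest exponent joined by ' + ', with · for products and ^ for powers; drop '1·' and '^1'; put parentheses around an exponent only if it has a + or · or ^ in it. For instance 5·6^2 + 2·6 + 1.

6 + 5

G_0=8  [base 3] 2·3 + 2  →[3↦4]→  2·4 + 2 = 10  −1 ⇒ G_1=9
G_1=9  [base 4] 2·4 + 1  →[4↦5]→  2·5 + 1 = 11  −1 ⇒ G_2=10
G_2=10  [base 5] 2·5  →[5↦6]→  2·6 = 12  −1 ⇒ G_3=11
G_3=11  [base 6] 6 + 5  →[6↦7]→  7 + 5 = 12  −1 ⇒ G_4=11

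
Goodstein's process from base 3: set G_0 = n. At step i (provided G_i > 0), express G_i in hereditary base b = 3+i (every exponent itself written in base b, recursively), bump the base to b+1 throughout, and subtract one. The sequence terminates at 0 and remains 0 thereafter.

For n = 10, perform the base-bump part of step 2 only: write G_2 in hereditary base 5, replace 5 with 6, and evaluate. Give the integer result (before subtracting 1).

[0] 10 ≡ 3^2 + 1 (base 3). Lift 4: 17. −1: 16.
[1] 16 ≡ 4^2 (base 4). Lift 5: 25. −1: 24.
[2] 24 ≡ 4·5 + 4 (base 5). Lift 6: 28. −1: 27.

28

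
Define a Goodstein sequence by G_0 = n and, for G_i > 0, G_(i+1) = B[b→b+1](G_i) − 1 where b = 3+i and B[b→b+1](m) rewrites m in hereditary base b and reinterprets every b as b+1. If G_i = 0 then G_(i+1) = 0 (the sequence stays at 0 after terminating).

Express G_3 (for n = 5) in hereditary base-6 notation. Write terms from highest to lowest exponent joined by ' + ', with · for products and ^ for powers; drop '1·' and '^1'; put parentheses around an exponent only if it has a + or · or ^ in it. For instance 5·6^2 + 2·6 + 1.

5

base 3: 5 = 3 + 2; at 4: 4 + 2 = 6; next = 5
base 4: 5 = 4 + 1; at 5: 5 + 1 = 6; next = 5
base 5: 5 = 5; at 6: 6 = 6; next = 5
base 6: 5 = 5; at 7: 5 = 5; next = 4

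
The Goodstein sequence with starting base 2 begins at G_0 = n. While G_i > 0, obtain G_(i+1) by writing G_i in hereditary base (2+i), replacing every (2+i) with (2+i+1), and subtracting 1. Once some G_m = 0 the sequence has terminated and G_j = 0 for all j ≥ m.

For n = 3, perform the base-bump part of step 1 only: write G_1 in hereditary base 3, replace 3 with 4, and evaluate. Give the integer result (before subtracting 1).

4

base 2: 3 = 2 + 1; at 3: 3 + 1 = 4; next = 3
base 3: 3 = 3; at 4: 4 = 4; next = 3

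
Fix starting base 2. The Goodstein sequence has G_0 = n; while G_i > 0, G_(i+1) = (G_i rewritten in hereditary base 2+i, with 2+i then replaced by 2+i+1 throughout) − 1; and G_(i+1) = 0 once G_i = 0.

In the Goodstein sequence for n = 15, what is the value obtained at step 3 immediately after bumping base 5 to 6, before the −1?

326594

i=0: 15 = 2^(2 + 1) + 2^2 + 2 + 1 (b=2); 2→3: 3^(3 + 1) + 3^3 + 3 + 1 = 112; 112−1 = 111
i=1: 111 = 3^(3 + 1) + 3^3 + 3 (b=3); 3→4: 4^(4 + 1) + 4^4 + 4 = 1284; 1284−1 = 1283
i=2: 1283 = 4^(4 + 1) + 4^4 + 3 (b=4); 4→5: 5^(5 + 1) + 5^5 + 3 = 18753; 18753−1 = 18752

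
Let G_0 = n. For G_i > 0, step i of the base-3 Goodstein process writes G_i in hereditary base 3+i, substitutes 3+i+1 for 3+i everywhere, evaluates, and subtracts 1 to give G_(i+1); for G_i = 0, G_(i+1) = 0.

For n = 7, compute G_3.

9

G_0=7  [base 3] 2·3 + 1  →[3↦4]→  2·4 + 1 = 9  −1 ⇒ G_1=8
G_1=8  [base 4] 2·4  →[4↦5]→  2·5 = 10  −1 ⇒ G_2=9
G_2=9  [base 5] 5 + 4  →[5↦6]→  6 + 4 = 10  −1 ⇒ G_3=9
G_3=9  [base 6] 6 + 3  →[6↦7]→  7 + 3 = 10  −1 ⇒ G_4=9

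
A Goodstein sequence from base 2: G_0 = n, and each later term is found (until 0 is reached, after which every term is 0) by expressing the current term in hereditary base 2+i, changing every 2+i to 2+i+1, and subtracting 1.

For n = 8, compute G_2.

G_0 = 8. HB_2(8) = 2^(2 + 1). Bump = 81. G_1 = 80.
G_1 = 80. HB_3(80) = 2·3^3 + 2·3^2 + 2·3 + 2. Bump = 554. G_2 = 553.
G_2 = 553. HB_4(553) = 2·4^4 + 2·4^2 + 2·4 + 1. Bump = 6311. G_3 = 6310.

553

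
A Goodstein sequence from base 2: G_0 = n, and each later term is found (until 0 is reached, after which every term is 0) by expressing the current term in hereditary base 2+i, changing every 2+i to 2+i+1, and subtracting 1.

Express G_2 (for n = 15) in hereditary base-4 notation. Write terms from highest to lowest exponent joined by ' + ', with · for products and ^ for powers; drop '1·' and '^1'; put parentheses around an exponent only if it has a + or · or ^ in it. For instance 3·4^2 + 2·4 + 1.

(0) 15|_2 = 2^(2 + 1) + 2^2 + 2 + 1 ↦ 3^(3 + 1) + 3^3 + 3 + 1|_3 = 112 ⇒ 111
(1) 111|_3 = 3^(3 + 1) + 3^3 + 3 ↦ 4^(4 + 1) + 4^4 + 4|_4 = 1284 ⇒ 1283
(2) 1283|_4 = 4^(4 + 1) + 4^4 + 3 ↦ 5^(5 + 1) + 5^5 + 3|_5 = 18753 ⇒ 18752

4^(4 + 1) + 4^4 + 3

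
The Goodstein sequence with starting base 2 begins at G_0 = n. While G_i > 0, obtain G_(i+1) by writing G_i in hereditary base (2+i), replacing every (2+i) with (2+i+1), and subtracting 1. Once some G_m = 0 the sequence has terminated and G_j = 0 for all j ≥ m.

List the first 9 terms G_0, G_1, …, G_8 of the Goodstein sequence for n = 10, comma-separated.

10, 83, 1025, 15625, 279935, 4215754, 84073323, 1937434592, 50000555551

i=0: 10 = 2^(2 + 1) + 2 (b=2); 2→3: 3^(3 + 1) + 3 = 84; 84−1 = 83
i=1: 83 = 3^(3 + 1) + 2 (b=3); 3→4: 4^(4 + 1) + 2 = 1026; 1026−1 = 1025
i=2: 1025 = 4^(4 + 1) + 1 (b=4); 4→5: 5^(5 + 1) + 1 = 15626; 15626−1 = 15625
i=3: 15625 = 5^(5 + 1) (b=5); 5→6: 6^(6 + 1) = 279936; 279936−1 = 279935
i=4: 279935 = 5·6^6 + 5·6^5 + 5·6^4 + 5·6^3 + 5·6^2 + 5·6 + 5 (b=6); 6→7: 5·7^7 + 5·7^5 + 5·7^4 + 5·7^3 + 5·7^2 + 5·7 + 5 = 4215755; 4215755−1 = 4215754
i=5: 4215754 = 5·7^7 + 5·7^5 + 5·7^4 + 5·7^3 + 5·7^2 + 5·7 + 4 (b=7); 7→8: 5·8^8 + 5·8^5 + 5·8^4 + 5·8^3 + 5·8^2 + 5·8 + 4 = 84073324; 84073324−1 = 84073323
i=6: 84073323 = 5·8^8 + 5·8^5 + 5·8^4 + 5·8^3 + 5·8^2 + 5·8 + 3 (b=8); 8→9: 5·9^9 + 5·9^5 + 5·9^4 + 5·9^3 + 5·9^2 + 5·9 + 3 = 1937434593; 1937434593−1 = 1937434592
i=7: 1937434592 = 5·9^9 + 5·9^5 + 5·9^4 + 5·9^3 + 5·9^2 + 5·9 + 2 (b=9); 9→10: 5·10^10 + 5·10^5 + 5·10^4 + 5·10^3 + 5·10^2 + 5·10 + 2 = 50000555552; 50000555552−1 = 50000555551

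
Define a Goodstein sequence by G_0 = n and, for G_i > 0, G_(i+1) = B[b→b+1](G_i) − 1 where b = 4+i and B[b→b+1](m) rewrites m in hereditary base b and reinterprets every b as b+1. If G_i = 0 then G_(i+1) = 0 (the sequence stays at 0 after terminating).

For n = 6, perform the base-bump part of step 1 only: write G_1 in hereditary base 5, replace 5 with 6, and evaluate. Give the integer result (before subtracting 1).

7

[0] 6 ≡ 4 + 2 (base 4). Lift 5: 7. −1: 6.
[1] 6 ≡ 5 + 1 (base 5). Lift 6: 7. −1: 6.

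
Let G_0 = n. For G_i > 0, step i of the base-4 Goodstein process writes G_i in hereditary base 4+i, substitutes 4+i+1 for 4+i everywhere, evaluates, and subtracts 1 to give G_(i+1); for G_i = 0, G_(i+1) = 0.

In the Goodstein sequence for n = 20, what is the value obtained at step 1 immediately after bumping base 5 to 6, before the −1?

[0] 20 ≡ 4^2 + 4 (base 4). Lift 5: 30. −1: 29.
[1] 29 ≡ 5^2 + 4 (base 5). Lift 6: 40. −1: 39.

40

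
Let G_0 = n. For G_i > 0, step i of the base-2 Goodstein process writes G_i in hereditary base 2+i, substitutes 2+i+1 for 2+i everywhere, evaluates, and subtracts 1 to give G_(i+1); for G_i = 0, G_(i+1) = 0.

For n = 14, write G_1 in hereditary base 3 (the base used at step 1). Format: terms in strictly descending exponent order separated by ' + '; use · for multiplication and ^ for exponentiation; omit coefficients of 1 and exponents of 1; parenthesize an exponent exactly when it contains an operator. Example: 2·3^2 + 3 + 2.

G_0=14  [base 2] 2^(2 + 1) + 2^2 + 2  →[2↦3]→  3^(3 + 1) + 3^3 + 3 = 111  −1 ⇒ G_1=110
G_1=110  [base 3] 3^(3 + 1) + 3^3 + 2  →[3↦4]→  4^(4 + 1) + 4^4 + 2 = 1282  −1 ⇒ G_2=1281

3^(3 + 1) + 3^3 + 2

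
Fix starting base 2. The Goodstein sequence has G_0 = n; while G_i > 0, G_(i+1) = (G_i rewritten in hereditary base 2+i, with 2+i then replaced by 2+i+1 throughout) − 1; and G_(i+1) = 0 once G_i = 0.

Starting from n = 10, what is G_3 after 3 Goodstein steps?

15625

i=0: 10 = 2^(2 + 1) + 2 (b=2); 2→3: 3^(3 + 1) + 3 = 84; 84−1 = 83
i=1: 83 = 3^(3 + 1) + 2 (b=3); 3→4: 4^(4 + 1) + 2 = 1026; 1026−1 = 1025
i=2: 1025 = 4^(4 + 1) + 1 (b=4); 4→5: 5^(5 + 1) + 1 = 15626; 15626−1 = 15625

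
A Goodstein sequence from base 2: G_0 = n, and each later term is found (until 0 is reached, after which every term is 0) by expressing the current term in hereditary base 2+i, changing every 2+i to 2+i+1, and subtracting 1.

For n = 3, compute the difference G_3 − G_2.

[0] 3 ≡ 2 + 1 (base 2). Lift 3: 4. −1: 3.
[1] 3 ≡ 3 (base 3). Lift 4: 4. −1: 3.
[2] 3 ≡ 3 (base 4). Lift 5: 3. −1: 2.

-1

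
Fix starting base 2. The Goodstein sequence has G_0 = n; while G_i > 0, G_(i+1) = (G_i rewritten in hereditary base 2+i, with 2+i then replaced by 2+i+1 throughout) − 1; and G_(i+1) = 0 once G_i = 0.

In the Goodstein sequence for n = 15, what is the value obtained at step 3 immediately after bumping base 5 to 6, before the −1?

326594

(0) 15|_2 = 2^(2 + 1) + 2^2 + 2 + 1 ↦ 3^(3 + 1) + 3^3 + 3 + 1|_3 = 112 ⇒ 111
(1) 111|_3 = 3^(3 + 1) + 3^3 + 3 ↦ 4^(4 + 1) + 4^4 + 4|_4 = 1284 ⇒ 1283
(2) 1283|_4 = 4^(4 + 1) + 4^4 + 3 ↦ 5^(5 + 1) + 5^5 + 3|_5 = 18753 ⇒ 18752
(3) 18752|_5 = 5^(5 + 1) + 5^5 + 2 ↦ 6^(6 + 1) + 6^6 + 2|_6 = 326594 ⇒ 326593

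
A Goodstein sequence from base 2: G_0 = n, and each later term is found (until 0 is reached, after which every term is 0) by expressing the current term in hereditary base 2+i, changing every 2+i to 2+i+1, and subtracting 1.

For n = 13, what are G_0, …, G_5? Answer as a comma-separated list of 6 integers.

13 —HB2→ 2^(2 + 1) + 2^2 + 1 —bump→ 3^(3 + 1) + 3^3 + 1 = 109 —(−1)→ 108
108 —HB3→ 3^(3 + 1) + 3^3 —bump→ 4^(4 + 1) + 4^4 = 1280 —(−1)→ 1279
1279 —HB4→ 4^(4 + 1) + 3·4^3 + 3·4^2 + 3·4 + 3 —bump→ 5^(5 + 1) + 3·5^3 + 3·5^2 + 3·5 + 3 = 16093 —(−1)→ 16092
16092 —HB5→ 5^(5 + 1) + 3·5^3 + 3·5^2 + 3·5 + 2 —bump→ 6^(6 + 1) + 3·6^3 + 3·6^2 + 3·6 + 2 = 280712 —(−1)→ 280711
280711 —HB6→ 6^(6 + 1) + 3·6^3 + 3·6^2 + 3·6 + 1 —bump→ 7^(7 + 1) + 3·7^3 + 3·7^2 + 3·7 + 1 = 5765999 —(−1)→ 5765998

13, 108, 1279, 16092, 280711, 5765998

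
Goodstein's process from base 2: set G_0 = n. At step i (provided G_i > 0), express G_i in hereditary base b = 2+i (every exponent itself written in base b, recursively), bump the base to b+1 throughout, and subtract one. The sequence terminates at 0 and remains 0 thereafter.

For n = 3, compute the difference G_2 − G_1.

base 2: 3 = 2 + 1; at 3: 3 + 1 = 4; next = 3
base 3: 3 = 3; at 4: 4 = 4; next = 3

0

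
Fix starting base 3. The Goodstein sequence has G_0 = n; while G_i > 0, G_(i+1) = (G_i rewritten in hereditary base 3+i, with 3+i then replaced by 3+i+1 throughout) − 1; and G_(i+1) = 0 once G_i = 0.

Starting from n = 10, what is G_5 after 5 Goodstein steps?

33

i=0: 10 = 3^2 + 1 (b=3); 3→4: 4^2 + 1 = 17; 17−1 = 16
i=1: 16 = 4^2 (b=4); 4→5: 5^2 = 25; 25−1 = 24
i=2: 24 = 4·5 + 4 (b=5); 5→6: 4·6 + 4 = 28; 28−1 = 27
i=3: 27 = 4·6 + 3 (b=6); 6→7: 4·7 + 3 = 31; 31−1 = 30
i=4: 30 = 4·7 + 2 (b=7); 7→8: 4·8 + 2 = 34; 34−1 = 33
i=5: 33 = 4·8 + 1 (b=8); 8→9: 4·9 + 1 = 37; 37−1 = 36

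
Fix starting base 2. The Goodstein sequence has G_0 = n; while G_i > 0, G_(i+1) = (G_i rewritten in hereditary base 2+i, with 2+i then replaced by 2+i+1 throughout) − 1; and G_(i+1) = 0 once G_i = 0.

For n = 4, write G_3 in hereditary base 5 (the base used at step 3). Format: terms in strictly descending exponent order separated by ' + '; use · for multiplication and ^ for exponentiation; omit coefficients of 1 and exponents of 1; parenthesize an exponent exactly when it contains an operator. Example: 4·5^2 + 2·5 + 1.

2·5^2 + 2·5

4 —HB2→ 2^2 —bump→ 3^3 = 27 —(−1)→ 26
26 —HB3→ 2·3^2 + 2·3 + 2 —bump→ 2·4^2 + 2·4 + 2 = 42 —(−1)→ 41
41 —HB4→ 2·4^2 + 2·4 + 1 —bump→ 2·5^2 + 2·5 + 1 = 61 —(−1)→ 60
60 —HB5→ 2·5^2 + 2·5 —bump→ 2·6^2 + 2·6 = 84 —(−1)→ 83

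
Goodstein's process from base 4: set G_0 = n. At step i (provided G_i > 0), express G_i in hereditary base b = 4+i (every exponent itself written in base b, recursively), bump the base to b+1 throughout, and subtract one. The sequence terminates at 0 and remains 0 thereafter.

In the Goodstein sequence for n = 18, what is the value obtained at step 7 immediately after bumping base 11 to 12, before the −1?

74

step 0: 18 = 4^2 + 2; sub 5 for 4: 5^2 + 2; = 27; G_1 = 27−1 = 26
step 1: 26 = 5^2 + 1; sub 6 for 5: 6^2 + 1; = 37; G_2 = 37−1 = 36
step 2: 36 = 6^2; sub 7 for 6: 7^2; = 49; G_3 = 49−1 = 48
step 3: 48 = 6·7 + 6; sub 8 for 7: 6·8 + 6; = 54; G_4 = 54−1 = 53
step 4: 53 = 6·8 + 5; sub 9 for 8: 6·9 + 5; = 59; G_5 = 59−1 = 58
step 5: 58 = 6·9 + 4; sub 10 for 9: 6·10 + 4; = 64; G_6 = 64−1 = 63
step 6: 63 = 6·10 + 3; sub 11 for 10: 6·11 + 3; = 69; G_7 = 69−1 = 68
step 7: 68 = 6·11 + 2; sub 12 for 11: 6·12 + 2; = 74; G_8 = 74−1 = 73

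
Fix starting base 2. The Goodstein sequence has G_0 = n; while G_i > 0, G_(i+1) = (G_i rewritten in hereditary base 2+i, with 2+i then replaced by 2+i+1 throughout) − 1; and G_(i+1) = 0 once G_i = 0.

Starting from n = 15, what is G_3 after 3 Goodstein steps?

18752

step 0: 15 = 2^(2 + 1) + 2^2 + 2 + 1; sub 3 for 2: 3^(3 + 1) + 3^3 + 3 + 1; = 112; G_1 = 112−1 = 111
step 1: 111 = 3^(3 + 1) + 3^3 + 3; sub 4 for 3: 4^(4 + 1) + 4^4 + 4; = 1284; G_2 = 1284−1 = 1283
step 2: 1283 = 4^(4 + 1) + 4^4 + 3; sub 5 for 4: 5^(5 + 1) + 5^5 + 3; = 18753; G_3 = 18753−1 = 18752
step 3: 18752 = 5^(5 + 1) + 5^5 + 2; sub 6 for 5: 6^(6 + 1) + 6^6 + 2; = 326594; G_4 = 326594−1 = 326593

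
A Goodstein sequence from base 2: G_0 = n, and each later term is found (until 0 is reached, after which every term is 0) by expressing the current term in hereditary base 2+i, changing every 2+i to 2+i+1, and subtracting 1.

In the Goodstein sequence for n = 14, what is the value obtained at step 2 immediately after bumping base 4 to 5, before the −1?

base 2: 14 = 2^(2 + 1) + 2^2 + 2; at 3: 3^(3 + 1) + 3^3 + 3 = 111; next = 110
base 3: 110 = 3^(3 + 1) + 3^3 + 2; at 4: 4^(4 + 1) + 4^4 + 2 = 1282; next = 1281
base 4: 1281 = 4^(4 + 1) + 4^4 + 1; at 5: 5^(5 + 1) + 5^5 + 1 = 18751; next = 18750

18751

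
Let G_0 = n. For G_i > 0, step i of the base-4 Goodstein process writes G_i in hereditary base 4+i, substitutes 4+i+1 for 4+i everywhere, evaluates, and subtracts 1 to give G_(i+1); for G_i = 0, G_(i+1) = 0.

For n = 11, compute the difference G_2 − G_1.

base 4: 11 = 2·4 + 3; at 5: 2·5 + 3 = 13; next = 12
base 5: 12 = 2·5 + 2; at 6: 2·6 + 2 = 14; next = 13

1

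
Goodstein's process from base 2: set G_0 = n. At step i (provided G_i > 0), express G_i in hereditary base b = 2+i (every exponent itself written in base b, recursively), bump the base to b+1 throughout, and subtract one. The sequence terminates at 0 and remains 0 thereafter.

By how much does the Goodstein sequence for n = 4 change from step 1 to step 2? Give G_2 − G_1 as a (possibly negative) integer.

15

G_0=4  [base 2] 2^2  →[2↦3]→  3^3 = 27  −1 ⇒ G_1=26
G_1=26  [base 3] 2·3^2 + 2·3 + 2  →[3↦4]→  2·4^2 + 2·4 + 2 = 42  −1 ⇒ G_2=41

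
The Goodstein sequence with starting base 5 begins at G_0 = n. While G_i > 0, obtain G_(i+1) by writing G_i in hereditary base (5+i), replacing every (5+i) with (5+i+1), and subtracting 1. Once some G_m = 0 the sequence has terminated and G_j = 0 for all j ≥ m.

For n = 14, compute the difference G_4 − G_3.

base 5: 14 = 2·5 + 4; at 6: 2·6 + 4 = 16; next = 15
base 6: 15 = 2·6 + 3; at 7: 2·7 + 3 = 17; next = 16
base 7: 16 = 2·7 + 2; at 8: 2·8 + 2 = 18; next = 17
base 8: 17 = 2·8 + 1; at 9: 2·9 + 1 = 19; next = 18

1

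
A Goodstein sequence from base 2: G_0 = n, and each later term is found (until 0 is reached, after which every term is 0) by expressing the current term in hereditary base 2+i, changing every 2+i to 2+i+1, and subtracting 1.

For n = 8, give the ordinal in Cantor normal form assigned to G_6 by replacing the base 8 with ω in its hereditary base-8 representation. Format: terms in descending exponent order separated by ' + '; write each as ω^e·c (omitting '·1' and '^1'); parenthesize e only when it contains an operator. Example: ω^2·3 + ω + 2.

step 0: 8 = 2^(2 + 1); sub 3 for 2: 3^(3 + 1); = 81; G_1 = 81−1 = 80
step 1: 80 = 2·3^3 + 2·3^2 + 2·3 + 2; sub 4 for 3: 2·4^4 + 2·4^2 + 2·4 + 2; = 554; G_2 = 554−1 = 553
step 2: 553 = 2·4^4 + 2·4^2 + 2·4 + 1; sub 5 for 4: 2·5^5 + 2·5^2 + 2·5 + 1; = 6311; G_3 = 6311−1 = 6310
step 3: 6310 = 2·5^5 + 2·5^2 + 2·5; sub 6 for 5: 2·6^6 + 2·6^2 + 2·6; = 93396; G_4 = 93396−1 = 93395
step 4: 93395 = 2·6^6 + 2·6^2 + 6 + 5; sub 7 for 6: 2·7^7 + 2·7^2 + 7 + 5; = 1647196; G_5 = 1647196−1 = 1647195
step 5: 1647195 = 2·7^7 + 2·7^2 + 7 + 4; sub 8 for 7: 2·8^8 + 2·8^2 + 8 + 4; = 33554572; G_6 = 33554572−1 = 33554571
step 6: 33554571 = 2·8^8 + 2·8^2 + 8 + 3; sub 9 for 8: 2·9^9 + 2·9^2 + 9 + 3; = 774841152; G_7 = 774841152−1 = 774841151

ω^ω·2 + ω^2·2 + ω + 3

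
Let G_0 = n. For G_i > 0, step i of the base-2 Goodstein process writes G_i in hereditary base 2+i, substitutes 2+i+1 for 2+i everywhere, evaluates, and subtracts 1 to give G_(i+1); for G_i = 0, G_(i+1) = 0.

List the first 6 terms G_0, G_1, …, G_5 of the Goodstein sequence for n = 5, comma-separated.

[0] 5 ≡ 2^2 + 1 (base 2). Lift 3: 28. −1: 27.
[1] 27 ≡ 3^3 (base 3). Lift 4: 256. −1: 255.
[2] 255 ≡ 3·4^3 + 3·4^2 + 3·4 + 3 (base 4). Lift 5: 468. −1: 467.
[3] 467 ≡ 3·5^3 + 3·5^2 + 3·5 + 2 (base 5). Lift 6: 776. −1: 775.
[4] 775 ≡ 3·6^3 + 3·6^2 + 3·6 + 1 (base 6). Lift 7: 1198. −1: 1197.

5, 27, 255, 467, 775, 1197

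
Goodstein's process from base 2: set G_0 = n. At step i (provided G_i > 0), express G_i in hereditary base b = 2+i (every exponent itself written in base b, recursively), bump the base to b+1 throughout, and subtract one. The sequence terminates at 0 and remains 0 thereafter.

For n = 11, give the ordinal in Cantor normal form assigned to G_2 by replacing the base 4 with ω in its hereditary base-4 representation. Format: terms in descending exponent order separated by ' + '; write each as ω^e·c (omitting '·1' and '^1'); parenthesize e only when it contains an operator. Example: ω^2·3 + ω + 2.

ω^(ω + 1) + 3

G_0=11  [base 2] 2^(2 + 1) + 2 + 1  →[2↦3]→  3^(3 + 1) + 3 + 1 = 85  −1 ⇒ G_1=84
G_1=84  [base 3] 3^(3 + 1) + 3  →[3↦4]→  4^(4 + 1) + 4 = 1028  −1 ⇒ G_2=1027
G_2=1027  [base 4] 4^(4 + 1) + 3  →[4↦5]→  5^(5 + 1) + 3 = 15628  −1 ⇒ G_3=15627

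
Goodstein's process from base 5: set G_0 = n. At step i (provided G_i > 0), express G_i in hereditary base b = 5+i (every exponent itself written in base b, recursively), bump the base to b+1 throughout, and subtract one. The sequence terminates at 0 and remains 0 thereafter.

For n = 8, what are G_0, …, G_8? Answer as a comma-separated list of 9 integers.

G_0 = 8. HB_5(8) = 5 + 3. Bump = 9. G_1 = 8.
G_1 = 8. HB_6(8) = 6 + 2. Bump = 9. G_2 = 8.
G_2 = 8. HB_7(8) = 7 + 1. Bump = 9. G_3 = 8.
G_3 = 8. HB_8(8) = 8. Bump = 9. G_4 = 8.
G_4 = 8. HB_9(8) = 8. Bump = 8. G_5 = 7.
G_5 = 7. HB_10(7) = 7. Bump = 7. G_6 = 6.
G_6 = 6. HB_11(6) = 6. Bump = 6. G_7 = 5.
G_7 = 5. HB_12(5) = 5. Bump = 5. G_8 = 4.

8, 8, 8, 8, 8, 7, 6, 5, 4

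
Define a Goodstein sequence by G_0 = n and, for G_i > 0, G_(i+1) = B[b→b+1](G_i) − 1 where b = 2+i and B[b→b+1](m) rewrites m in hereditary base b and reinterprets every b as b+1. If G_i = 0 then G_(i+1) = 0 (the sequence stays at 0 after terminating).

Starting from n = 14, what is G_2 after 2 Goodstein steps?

step 0: 14 = 2^(2 + 1) + 2^2 + 2; sub 3 for 2: 3^(3 + 1) + 3^3 + 3; = 111; G_1 = 111−1 = 110
step 1: 110 = 3^(3 + 1) + 3^3 + 2; sub 4 for 3: 4^(4 + 1) + 4^4 + 2; = 1282; G_2 = 1282−1 = 1281
step 2: 1281 = 4^(4 + 1) + 4^4 + 1; sub 5 for 4: 5^(5 + 1) + 5^5 + 1; = 18751; G_3 = 18751−1 = 18750

1281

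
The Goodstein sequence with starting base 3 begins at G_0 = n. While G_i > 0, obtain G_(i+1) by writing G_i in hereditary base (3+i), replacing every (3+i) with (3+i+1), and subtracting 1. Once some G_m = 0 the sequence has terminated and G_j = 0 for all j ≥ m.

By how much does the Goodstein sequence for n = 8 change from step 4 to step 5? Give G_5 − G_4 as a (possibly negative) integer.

0

(0) 8|_3 = 2·3 + 2 ↦ 2·4 + 2|_4 = 10 ⇒ 9
(1) 9|_4 = 2·4 + 1 ↦ 2·5 + 1|_5 = 11 ⇒ 10
(2) 10|_5 = 2·5 ↦ 2·6|_6 = 12 ⇒ 11
(3) 11|_6 = 6 + 5 ↦ 7 + 5|_7 = 12 ⇒ 11
(4) 11|_7 = 7 + 4 ↦ 8 + 4|_8 = 12 ⇒ 11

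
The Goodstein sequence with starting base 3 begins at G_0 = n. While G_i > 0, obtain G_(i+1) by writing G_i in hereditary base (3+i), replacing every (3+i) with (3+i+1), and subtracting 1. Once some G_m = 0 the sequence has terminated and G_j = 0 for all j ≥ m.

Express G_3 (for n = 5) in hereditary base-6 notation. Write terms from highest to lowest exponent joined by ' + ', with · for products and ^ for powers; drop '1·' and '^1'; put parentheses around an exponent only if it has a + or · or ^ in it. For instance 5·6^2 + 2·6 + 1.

G_0=5  [base 3] 3 + 2  →[3↦4]→  4 + 2 = 6  −1 ⇒ G_1=5
G_1=5  [base 4] 4 + 1  →[4↦5]→  5 + 1 = 6  −1 ⇒ G_2=5
G_2=5  [base 5] 5  →[5↦6]→  6 = 6  −1 ⇒ G_3=5
G_3=5  [base 6] 5  →[6↦7]→  5 = 5  −1 ⇒ G_4=4

5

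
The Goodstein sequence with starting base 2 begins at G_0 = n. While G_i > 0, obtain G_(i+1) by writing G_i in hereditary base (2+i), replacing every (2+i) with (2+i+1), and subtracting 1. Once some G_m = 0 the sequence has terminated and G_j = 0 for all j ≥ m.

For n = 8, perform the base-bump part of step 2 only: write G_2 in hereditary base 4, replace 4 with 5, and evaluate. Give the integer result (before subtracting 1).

8 —HB2→ 2^(2 + 1) —bump→ 3^(3 + 1) = 81 —(−1)→ 80
80 —HB3→ 2·3^3 + 2·3^2 + 2·3 + 2 —bump→ 2·4^4 + 2·4^2 + 2·4 + 2 = 554 —(−1)→ 553
553 —HB4→ 2·4^4 + 2·4^2 + 2·4 + 1 —bump→ 2·5^5 + 2·5^2 + 2·5 + 1 = 6311 —(−1)→ 6310

6311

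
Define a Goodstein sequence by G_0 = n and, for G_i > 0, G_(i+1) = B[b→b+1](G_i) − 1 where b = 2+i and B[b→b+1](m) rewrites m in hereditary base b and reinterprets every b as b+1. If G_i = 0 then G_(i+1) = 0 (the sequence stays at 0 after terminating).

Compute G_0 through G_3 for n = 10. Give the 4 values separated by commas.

step 0: 10 = 2^(2 + 1) + 2; sub 3 for 2: 3^(3 + 1) + 3; = 84; G_1 = 84−1 = 83
step 1: 83 = 3^(3 + 1) + 2; sub 4 for 3: 4^(4 + 1) + 2; = 1026; G_2 = 1026−1 = 1025
step 2: 1025 = 4^(4 + 1) + 1; sub 5 for 4: 5^(5 + 1) + 1; = 15626; G_3 = 15626−1 = 15625

10, 83, 1025, 15625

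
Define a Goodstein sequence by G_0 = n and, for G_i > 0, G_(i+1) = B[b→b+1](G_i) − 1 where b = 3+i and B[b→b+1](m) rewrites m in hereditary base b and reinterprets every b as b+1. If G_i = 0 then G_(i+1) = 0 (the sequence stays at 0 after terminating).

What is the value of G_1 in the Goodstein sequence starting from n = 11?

base 3: 11 = 3^2 + 2; at 4: 4^2 + 2 = 18; next = 17
base 4: 17 = 4^2 + 1; at 5: 5^2 + 1 = 26; next = 25

17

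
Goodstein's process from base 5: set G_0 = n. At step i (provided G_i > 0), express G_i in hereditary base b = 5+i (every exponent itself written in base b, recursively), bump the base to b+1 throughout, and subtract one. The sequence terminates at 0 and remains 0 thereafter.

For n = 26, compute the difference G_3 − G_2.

5

[0] 26 ≡ 5^2 + 1 (base 5). Lift 6: 37. −1: 36.
[1] 36 ≡ 6^2 (base 6). Lift 7: 49. −1: 48.
[2] 48 ≡ 6·7 + 6 (base 7). Lift 8: 54. −1: 53.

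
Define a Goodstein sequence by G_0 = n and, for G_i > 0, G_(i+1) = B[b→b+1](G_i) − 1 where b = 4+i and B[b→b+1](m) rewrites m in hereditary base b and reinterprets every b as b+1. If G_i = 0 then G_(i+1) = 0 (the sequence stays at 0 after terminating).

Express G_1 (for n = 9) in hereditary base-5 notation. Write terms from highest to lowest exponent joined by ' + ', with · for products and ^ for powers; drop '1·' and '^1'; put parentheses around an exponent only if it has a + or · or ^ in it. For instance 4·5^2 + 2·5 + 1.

[0] 9 ≡ 2·4 + 1 (base 4). Lift 5: 11. −1: 10.
[1] 10 ≡ 2·5 (base 5). Lift 6: 12. −1: 11.

2·5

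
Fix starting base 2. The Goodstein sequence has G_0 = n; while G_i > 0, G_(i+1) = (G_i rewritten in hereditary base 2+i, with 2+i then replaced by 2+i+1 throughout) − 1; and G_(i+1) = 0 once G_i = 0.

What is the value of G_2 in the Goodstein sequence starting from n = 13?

G_0 = 13. HB_2(13) = 2^(2 + 1) + 2^2 + 1. Bump = 109. G_1 = 108.
G_1 = 108. HB_3(108) = 3^(3 + 1) + 3^3. Bump = 1280. G_2 = 1279.
G_2 = 1279. HB_4(1279) = 4^(4 + 1) + 3·4^3 + 3·4^2 + 3·4 + 3. Bump = 16093. G_3 = 16092.

1279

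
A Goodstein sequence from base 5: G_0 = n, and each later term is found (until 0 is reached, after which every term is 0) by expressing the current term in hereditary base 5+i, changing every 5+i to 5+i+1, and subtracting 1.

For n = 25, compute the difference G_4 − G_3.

[0] 25 ≡ 5^2 (base 5). Lift 6: 36. −1: 35.
[1] 35 ≡ 5·6 + 5 (base 6). Lift 7: 40. −1: 39.
[2] 39 ≡ 5·7 + 4 (base 7). Lift 8: 44. −1: 43.
[3] 43 ≡ 5·8 + 3 (base 8). Lift 9: 48. −1: 47.

4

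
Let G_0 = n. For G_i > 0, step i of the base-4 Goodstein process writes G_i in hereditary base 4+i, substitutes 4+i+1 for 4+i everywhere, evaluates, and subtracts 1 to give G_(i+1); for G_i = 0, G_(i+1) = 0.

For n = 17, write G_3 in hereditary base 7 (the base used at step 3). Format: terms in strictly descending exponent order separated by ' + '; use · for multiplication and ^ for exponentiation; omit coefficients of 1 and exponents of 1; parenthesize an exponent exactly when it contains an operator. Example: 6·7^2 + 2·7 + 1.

5·7 + 4

17 —HB4→ 4^2 + 1 —bump→ 5^2 + 1 = 26 —(−1)→ 25
25 —HB5→ 5^2 —bump→ 6^2 = 36 —(−1)→ 35
35 —HB6→ 5·6 + 5 —bump→ 5·7 + 5 = 40 —(−1)→ 39
39 —HB7→ 5·7 + 4 —bump→ 5·8 + 4 = 44 —(−1)→ 43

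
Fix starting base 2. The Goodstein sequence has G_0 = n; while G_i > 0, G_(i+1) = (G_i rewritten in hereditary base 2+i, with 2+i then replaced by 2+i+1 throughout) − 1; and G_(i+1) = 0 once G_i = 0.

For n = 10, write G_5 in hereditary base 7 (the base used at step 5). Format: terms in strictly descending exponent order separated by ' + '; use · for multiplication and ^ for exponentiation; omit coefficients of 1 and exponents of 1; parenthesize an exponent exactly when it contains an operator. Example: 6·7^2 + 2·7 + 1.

5·7^7 + 5·7^5 + 5·7^4 + 5·7^3 + 5·7^2 + 5·7 + 4

step 0: 10 = 2^(2 + 1) + 2; sub 3 for 2: 3^(3 + 1) + 3; = 84; G_1 = 84−1 = 83
step 1: 83 = 3^(3 + 1) + 2; sub 4 for 3: 4^(4 + 1) + 2; = 1026; G_2 = 1026−1 = 1025
step 2: 1025 = 4^(4 + 1) + 1; sub 5 for 4: 5^(5 + 1) + 1; = 15626; G_3 = 15626−1 = 15625
step 3: 15625 = 5^(5 + 1); sub 6 for 5: 6^(6 + 1); = 279936; G_4 = 279936−1 = 279935
step 4: 279935 = 5·6^6 + 5·6^5 + 5·6^4 + 5·6^3 + 5·6^2 + 5·6 + 5; sub 7 for 6: 5·7^7 + 5·7^5 + 5·7^4 + 5·7^3 + 5·7^2 + 5·7 + 5; = 4215755; G_5 = 4215755−1 = 4215754
step 5: 4215754 = 5·7^7 + 5·7^5 + 5·7^4 + 5·7^3 + 5·7^2 + 5·7 + 4; sub 8 for 7: 5·8^8 + 5·8^5 + 5·8^4 + 5·8^3 + 5·8^2 + 5·8 + 4; = 84073324; G_6 = 84073324−1 = 84073323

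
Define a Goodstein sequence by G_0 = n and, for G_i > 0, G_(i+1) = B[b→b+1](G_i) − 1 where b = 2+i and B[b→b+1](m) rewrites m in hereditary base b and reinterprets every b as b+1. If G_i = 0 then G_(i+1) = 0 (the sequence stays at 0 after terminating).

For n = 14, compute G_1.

110

14 —HB2→ 2^(2 + 1) + 2^2 + 2 —bump→ 3^(3 + 1) + 3^3 + 3 = 111 —(−1)→ 110
110 —HB3→ 3^(3 + 1) + 3^3 + 2 —bump→ 4^(4 + 1) + 4^4 + 2 = 1282 —(−1)→ 1281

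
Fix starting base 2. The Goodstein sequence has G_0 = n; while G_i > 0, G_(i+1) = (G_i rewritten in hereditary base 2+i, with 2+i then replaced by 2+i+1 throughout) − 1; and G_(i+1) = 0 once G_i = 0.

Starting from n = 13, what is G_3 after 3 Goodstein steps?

base 2: 13 = 2^(2 + 1) + 2^2 + 1; at 3: 3^(3 + 1) + 3^3 + 1 = 109; next = 108
base 3: 108 = 3^(3 + 1) + 3^3; at 4: 4^(4 + 1) + 4^4 = 1280; next = 1279
base 4: 1279 = 4^(4 + 1) + 3·4^3 + 3·4^2 + 3·4 + 3; at 5: 5^(5 + 1) + 3·5^3 + 3·5^2 + 3·5 + 3 = 16093; next = 16092

16092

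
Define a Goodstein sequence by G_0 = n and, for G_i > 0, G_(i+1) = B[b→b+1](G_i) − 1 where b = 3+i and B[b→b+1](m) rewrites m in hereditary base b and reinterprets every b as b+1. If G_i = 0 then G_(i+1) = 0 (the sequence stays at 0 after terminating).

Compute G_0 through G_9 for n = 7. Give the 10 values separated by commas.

i=0: 7 = 2·3 + 1 (b=3); 3→4: 2·4 + 1 = 9; 9−1 = 8
i=1: 8 = 2·4 (b=4); 4→5: 2·5 = 10; 10−1 = 9
i=2: 9 = 5 + 4 (b=5); 5→6: 6 + 4 = 10; 10−1 = 9
i=3: 9 = 6 + 3 (b=6); 6→7: 7 + 3 = 10; 10−1 = 9
i=4: 9 = 7 + 2 (b=7); 7→8: 8 + 2 = 10; 10−1 = 9
i=5: 9 = 8 + 1 (b=8); 8→9: 9 + 1 = 10; 10−1 = 9
i=6: 9 = 9 (b=9); 9→10: 10 = 10; 10−1 = 9
i=7: 9 = 9 (b=10); 10→11: 9 = 9; 9−1 = 8
i=8: 8 = 8 (b=11); 11→12: 8 = 8; 8−1 = 7

7, 8, 9, 9, 9, 9, 9, 9, 8, 7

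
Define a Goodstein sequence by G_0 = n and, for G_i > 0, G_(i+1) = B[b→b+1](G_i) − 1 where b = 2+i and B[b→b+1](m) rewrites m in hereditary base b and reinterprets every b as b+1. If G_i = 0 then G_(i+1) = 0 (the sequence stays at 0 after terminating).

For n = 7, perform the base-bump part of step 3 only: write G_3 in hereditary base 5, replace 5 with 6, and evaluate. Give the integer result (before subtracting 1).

46658

7 —HB2→ 2^2 + 2 + 1 —bump→ 3^3 + 3 + 1 = 31 —(−1)→ 30
30 —HB3→ 3^3 + 3 —bump→ 4^4 + 4 = 260 —(−1)→ 259
259 —HB4→ 4^4 + 3 —bump→ 5^5 + 3 = 3128 —(−1)→ 3127
3127 —HB5→ 5^5 + 2 —bump→ 6^6 + 2 = 46658 —(−1)→ 46657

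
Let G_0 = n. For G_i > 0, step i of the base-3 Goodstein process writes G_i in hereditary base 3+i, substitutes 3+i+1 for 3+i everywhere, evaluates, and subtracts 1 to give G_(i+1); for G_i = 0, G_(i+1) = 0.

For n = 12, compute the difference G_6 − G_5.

6

(0) 12|_3 = 3^2 + 3 ↦ 4^2 + 4|_4 = 20 ⇒ 19
(1) 19|_4 = 4^2 + 3 ↦ 5^2 + 3|_5 = 28 ⇒ 27
(2) 27|_5 = 5^2 + 2 ↦ 6^2 + 2|_6 = 38 ⇒ 37
(3) 37|_6 = 6^2 + 1 ↦ 7^2 + 1|_7 = 50 ⇒ 49
(4) 49|_7 = 7^2 ↦ 8^2|_8 = 64 ⇒ 63
(5) 63|_8 = 7·8 + 7 ↦ 7·9 + 7|_9 = 70 ⇒ 69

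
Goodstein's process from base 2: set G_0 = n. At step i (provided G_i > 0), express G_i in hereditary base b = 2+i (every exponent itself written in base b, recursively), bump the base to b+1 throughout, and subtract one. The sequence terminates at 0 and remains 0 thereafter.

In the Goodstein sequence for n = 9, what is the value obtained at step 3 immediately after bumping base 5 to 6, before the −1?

140744

9 —HB2→ 2^(2 + 1) + 1 —bump→ 3^(3 + 1) + 1 = 82 —(−1)→ 81
81 —HB3→ 3^(3 + 1) —bump→ 4^(4 + 1) = 1024 —(−1)→ 1023
1023 —HB4→ 3·4^4 + 3·4^3 + 3·4^2 + 3·4 + 3 —bump→ 3·5^5 + 3·5^3 + 3·5^2 + 3·5 + 3 = 9843 —(−1)→ 9842
9842 —HB5→ 3·5^5 + 3·5^3 + 3·5^2 + 3·5 + 2 —bump→ 3·6^6 + 3·6^3 + 3·6^2 + 3·6 + 2 = 140744 —(−1)→ 140743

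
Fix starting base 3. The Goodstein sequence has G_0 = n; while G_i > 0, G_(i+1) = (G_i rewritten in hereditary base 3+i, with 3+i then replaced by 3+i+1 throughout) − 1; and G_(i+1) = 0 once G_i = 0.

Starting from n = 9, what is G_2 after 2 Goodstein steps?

17

[0] 9 ≡ 3^2 (base 3). Lift 4: 16. −1: 15.
[1] 15 ≡ 3·4 + 3 (base 4). Lift 5: 18. −1: 17.
[2] 17 ≡ 3·5 + 2 (base 5). Lift 6: 20. −1: 19.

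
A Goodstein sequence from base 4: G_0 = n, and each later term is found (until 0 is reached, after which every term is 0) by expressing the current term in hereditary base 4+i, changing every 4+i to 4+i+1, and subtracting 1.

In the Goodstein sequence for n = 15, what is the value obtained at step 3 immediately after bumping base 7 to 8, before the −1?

24

(0) 15|_4 = 3·4 + 3 ↦ 3·5 + 3|_5 = 18 ⇒ 17
(1) 17|_5 = 3·5 + 2 ↦ 3·6 + 2|_6 = 20 ⇒ 19
(2) 19|_6 = 3·6 + 1 ↦ 3·7 + 1|_7 = 22 ⇒ 21
(3) 21|_7 = 3·7 ↦ 3·8|_8 = 24 ⇒ 23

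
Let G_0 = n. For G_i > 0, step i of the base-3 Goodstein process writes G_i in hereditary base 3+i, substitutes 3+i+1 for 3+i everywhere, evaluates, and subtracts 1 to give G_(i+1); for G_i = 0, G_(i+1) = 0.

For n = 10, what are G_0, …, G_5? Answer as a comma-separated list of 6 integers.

G_0=10  [base 3] 3^2 + 1  →[3↦4]→  4^2 + 1 = 17  −1 ⇒ G_1=16
G_1=16  [base 4] 4^2  →[4↦5]→  5^2 = 25  −1 ⇒ G_2=24
G_2=24  [base 5] 4·5 + 4  →[5↦6]→  4·6 + 4 = 28  −1 ⇒ G_3=27
G_3=27  [base 6] 4·6 + 3  →[6↦7]→  4·7 + 3 = 31  −1 ⇒ G_4=30
G_4=30  [base 7] 4·7 + 2  →[7↦8]→  4·8 + 2 = 34  −1 ⇒ G_5=33

10, 16, 24, 27, 30, 33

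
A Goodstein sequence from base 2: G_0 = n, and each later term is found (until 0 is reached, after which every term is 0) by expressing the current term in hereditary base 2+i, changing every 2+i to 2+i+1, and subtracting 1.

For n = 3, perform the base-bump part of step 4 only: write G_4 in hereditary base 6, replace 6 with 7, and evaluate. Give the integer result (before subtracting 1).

[0] 3 ≡ 2 + 1 (base 2). Lift 3: 4. −1: 3.
[1] 3 ≡ 3 (base 3). Lift 4: 4. −1: 3.
[2] 3 ≡ 3 (base 4). Lift 5: 3. −1: 2.
[3] 2 ≡ 2 (base 5). Lift 6: 2. −1: 1.
[4] 1 ≡ 1 (base 6). Lift 7: 1. −1: 0.

1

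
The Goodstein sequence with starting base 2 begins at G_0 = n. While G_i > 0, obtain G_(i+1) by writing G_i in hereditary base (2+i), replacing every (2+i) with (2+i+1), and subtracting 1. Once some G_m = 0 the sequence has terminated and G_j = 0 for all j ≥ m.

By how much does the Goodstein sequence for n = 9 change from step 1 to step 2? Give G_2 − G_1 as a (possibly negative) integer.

(0) 9|_2 = 2^(2 + 1) + 1 ↦ 3^(3 + 1) + 1|_3 = 82 ⇒ 81
(1) 81|_3 = 3^(3 + 1) ↦ 4^(4 + 1)|_4 = 1024 ⇒ 1023

942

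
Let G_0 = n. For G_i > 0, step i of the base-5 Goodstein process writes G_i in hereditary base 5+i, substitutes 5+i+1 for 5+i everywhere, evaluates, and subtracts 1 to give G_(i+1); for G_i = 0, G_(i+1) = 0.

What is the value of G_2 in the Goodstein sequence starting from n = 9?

step 0: 9 = 5 + 4; sub 6 for 5: 6 + 4; = 10; G_1 = 10−1 = 9
step 1: 9 = 6 + 3; sub 7 for 6: 7 + 3; = 10; G_2 = 10−1 = 9

9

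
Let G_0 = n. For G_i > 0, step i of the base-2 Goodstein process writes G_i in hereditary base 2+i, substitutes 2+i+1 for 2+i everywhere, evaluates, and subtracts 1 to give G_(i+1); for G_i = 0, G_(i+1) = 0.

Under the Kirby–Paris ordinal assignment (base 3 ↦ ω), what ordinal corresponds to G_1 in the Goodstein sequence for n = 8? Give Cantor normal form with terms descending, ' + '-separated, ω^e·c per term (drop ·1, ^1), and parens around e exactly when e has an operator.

step 0: 8 = 2^(2 + 1); sub 3 for 2: 3^(3 + 1); = 81; G_1 = 81−1 = 80
step 1: 80 = 2·3^3 + 2·3^2 + 2·3 + 2; sub 4 for 3: 2·4^4 + 2·4^2 + 2·4 + 2; = 554; G_2 = 554−1 = 553

ω^ω·2 + ω^2·2 + ω·2 + 2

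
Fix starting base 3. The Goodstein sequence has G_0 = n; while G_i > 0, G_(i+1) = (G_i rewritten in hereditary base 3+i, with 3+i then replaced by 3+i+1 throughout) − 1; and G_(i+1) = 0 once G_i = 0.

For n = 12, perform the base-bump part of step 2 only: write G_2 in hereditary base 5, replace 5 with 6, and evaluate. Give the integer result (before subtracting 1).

i=0: 12 = 3^2 + 3 (b=3); 3→4: 4^2 + 4 = 20; 20−1 = 19
i=1: 19 = 4^2 + 3 (b=4); 4→5: 5^2 + 3 = 28; 28−1 = 27

38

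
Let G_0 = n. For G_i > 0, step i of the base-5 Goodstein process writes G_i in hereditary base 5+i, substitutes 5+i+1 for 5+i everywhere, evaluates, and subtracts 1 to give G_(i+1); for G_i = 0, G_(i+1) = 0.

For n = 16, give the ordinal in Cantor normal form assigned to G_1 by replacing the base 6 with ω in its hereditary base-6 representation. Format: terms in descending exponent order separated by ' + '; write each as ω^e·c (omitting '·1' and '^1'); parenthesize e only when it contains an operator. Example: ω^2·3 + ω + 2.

G_0=16  [base 5] 3·5 + 1  →[5↦6]→  3·6 + 1 = 19  −1 ⇒ G_1=18
G_1=18  [base 6] 3·6  →[6↦7]→  3·7 = 21  −1 ⇒ G_2=20

ω·3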